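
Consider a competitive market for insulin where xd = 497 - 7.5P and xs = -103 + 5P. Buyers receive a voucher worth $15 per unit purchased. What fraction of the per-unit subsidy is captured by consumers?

Consumer share = 0.4

Pre-subsidy: 497 - 7.5P = -103 + 5P gives P* = 48, x* = 137.
With the rebate, buyers effectively pay Pb = Ps − 15, where Ps is the price sellers receive.
Demand in terms of Ps becomes xd = 497 − 7.5(Ps − 15) = 609.5 - 7.5Ps. Setting this equal to supply: 609.5 - 7.5Ps = -103 + 5Ps, so Ps = 57.
Buyers pay Pb = 57 − 15 = 42; x' = -103 + 5·57 = 182.
Buyers' price falls by P* − Pb = 48 − 42 = 6; sellers' price rises by Ps − P* = 57 − 48 = 9.
So consumers capture 6/15 = 0.4 of each unit of subsidy.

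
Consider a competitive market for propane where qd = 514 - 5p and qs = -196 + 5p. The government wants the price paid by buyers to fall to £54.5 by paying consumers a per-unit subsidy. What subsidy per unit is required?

Required subsidy s = £33 per unit

At a buyer price of 54.5, quantity demanded is 514 − 5·54.5 = 241.5.
Sellers supply 241.5 only when they receive ps with -196 + 5·ps = 241.5, i.e. ps = 87.5.
s = ps − pb = 87.5 − 54.5 = 33.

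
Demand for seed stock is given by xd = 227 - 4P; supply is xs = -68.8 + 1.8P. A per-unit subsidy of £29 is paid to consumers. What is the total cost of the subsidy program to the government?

Government cost = £1711

Pre-subsidy: 227 - 4P = -68.8 + 1.8P gives P* = 51, x* = 23.
With the rebate, buyers effectively pay Pb = Ps − 29, where Ps is the price sellers receive.
Demand in terms of Ps becomes xd = 227 − 4(Ps − 29) = 343 - 4Ps. Setting this equal to supply: 343 - 4Ps = -68.8 + 1.8Ps, so Ps = 71.
Buyers pay Pb = 71 − 29 = 42; x' = -68.8 + 1.8·71 = 59.
Government outlay = subsidy × quantity = 29 × 59 = 1711.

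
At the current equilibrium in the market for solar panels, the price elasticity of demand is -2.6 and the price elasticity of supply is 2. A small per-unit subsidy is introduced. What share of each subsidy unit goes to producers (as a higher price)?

Producer share = 13/23

For a small subsidy around the equilibrium, the benefit split depends on the relative slopes, which at a point are proportional to the elasticities.
Buyer share = εs/(εs + |εd|) = 2/(2 + 2.6) = 10/23; seller share = |εd|/(εs + |εd|) = 13/23.
So producers capture 13/23 of the subsidy.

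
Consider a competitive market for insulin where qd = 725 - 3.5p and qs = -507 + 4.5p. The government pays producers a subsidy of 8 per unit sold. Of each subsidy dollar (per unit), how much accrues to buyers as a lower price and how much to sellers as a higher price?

Pre-subsidy: 725 - 3.5p = -507 + 4.5p gives p* = 154, q* = 186.
With the subsidy, sellers receive ps = pb + 8 for each unit, where pb is the price buyers pay.
Supply in terms of pb becomes qs = -507 + 4.5(pb + 8) = -471 + 4.5pb. Setting this equal to demand: 725 - 3.5pb = -471 + 4.5pb, so pb = 149.5.
Sellers receive ps = 149.5 + 8 = 157.5; q' = 725 − 3.5·149.5 = 201.75.
Buyers' price falls by p* − pb = 154 − 149.5 = 4.5; sellers' price rises by ps − p* = 157.5 − 154 = 3.5.

Buyers gain 4.5 per unit; sellers gain 3.5 per unit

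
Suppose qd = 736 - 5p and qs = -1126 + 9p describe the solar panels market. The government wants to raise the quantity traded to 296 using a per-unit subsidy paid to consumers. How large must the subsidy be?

At q = 296, invert demand for the buyer price: pb = (736 − 296)/5 = 88; invert supply for the seller price: ps = (296 − (-1126))/9 = 158.
The subsidy must fill the gap: s = ps − pb = 158 − 88 = 70.

Required subsidy s = 70 per unit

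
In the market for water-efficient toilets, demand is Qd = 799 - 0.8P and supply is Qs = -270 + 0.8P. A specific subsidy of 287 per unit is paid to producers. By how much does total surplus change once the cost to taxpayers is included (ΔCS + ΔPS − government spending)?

Pre-subsidy: 799 - 0.8P = -270 + 0.8P gives P* = 668.125, Q* = 264.5.
With the subsidy, sellers receive Ps = Pb + 287 for each unit, where Pb is the price buyers pay.
Supply in terms of Pb becomes Qs = -270 + 0.8(Pb + 287) = -40.4 + 0.8Pb. Setting this equal to demand: 799 - 0.8Pb = -40.4 + 0.8Pb, so Pb = 524.625.
Sellers receive Ps = 524.625 + 287 = 811.625; Q' = 799 − 0.8·524.625 = 379.3.
ΔCS = ½(264.5 + 379.3)(668.125 − 524.625) = 46192.65; ΔPS = ½(264.5 + 379.3)(811.625 − 668.125) = 46192.65.
Government spending = 287 × 379.3 = 108859.1.
Net change = 46192.65 + 46192.65 − 108859.1 = -16473.8. The loss equals the DWL triangle ½·287·114.8.

Net change in total surplus = -16473.8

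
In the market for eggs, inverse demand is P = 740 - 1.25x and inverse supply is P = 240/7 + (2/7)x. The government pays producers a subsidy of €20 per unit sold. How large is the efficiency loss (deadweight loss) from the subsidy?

Deadweight loss = 5600/43

Pre-subsidy: 740 - 1.25x = 240/7 + (2/7)x gives x* = 19760/43 and P* = 7120/43.
With the subsidy, sellers receive Ps = Pb + 20 for each unit, where Pb is the price buyers pay.
On the curves, Pb = 740 - 1.25x and Ps = 240/7 + (2/7)x; the wedge Ps − Pb = 20 gives 240/7 + (2/7)x − (740 - 1.25x) = 20, so x' = 20320/43.
Then Pb = 740 − 1.25·(20320/43) = 6420/43 and Ps = 240/7 + (2/7)·(20320/43) = 7280/43.
The subsidy expands output by 20320/43 − 19760/43 = 560/43 past the efficient level; on those units the gap between marginal cost and willingness to pay runs from 0 up to 20.
DWL = ½ × 20 × 560/43 = 5600/43.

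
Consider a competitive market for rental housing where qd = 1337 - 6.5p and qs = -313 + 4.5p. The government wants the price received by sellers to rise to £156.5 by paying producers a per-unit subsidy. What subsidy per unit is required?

At a seller price of 156.5, quantity supplied is -313 + 4.5·156.5 = 391.25.
Buyers absorb 391.25 only when they pay pb with 1337 − 6.5·pb = 391.25, i.e. pb = 145.5.
s = ps − pb = 156.5 − 145.5 = 11.

Required subsidy s = £11 per unit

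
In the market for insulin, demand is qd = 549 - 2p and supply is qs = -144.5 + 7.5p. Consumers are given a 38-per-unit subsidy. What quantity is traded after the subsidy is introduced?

q' = 463

Pre-subsidy: 549 - 2p = -144.5 + 7.5p gives p* = 73, q* = 403.
With the rebate, buyers effectively pay pb = ps − 38, where ps is the price sellers receive.
Demand in terms of ps becomes qd = 549 − 2(ps − 38) = 625 - 2ps. Setting this equal to supply: 625 - 2ps = -144.5 + 7.5ps, so ps = 81.
Buyers pay pb = 81 − 38 = 43; q' = -144.5 + 7.5·81 = 463.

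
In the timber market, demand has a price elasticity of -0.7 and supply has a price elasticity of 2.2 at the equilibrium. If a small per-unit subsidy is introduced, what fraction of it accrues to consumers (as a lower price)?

For a small subsidy around the equilibrium, the benefit split depends on the relative slopes, which at a point are proportional to the elasticities.
Buyer share = εs/(εs + |εd|) = 2.2/(2.2 + 0.7) = 22/29; seller share = |εd|/(εs + |εd|) = 7/29.

Consumer share = 22/29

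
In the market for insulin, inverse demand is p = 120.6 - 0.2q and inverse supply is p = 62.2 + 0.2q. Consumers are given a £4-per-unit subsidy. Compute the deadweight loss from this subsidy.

Deadweight loss = £20

Pre-subsidy: 120.6 - 0.2q = 62.2 + 0.2q gives q* = 146 and p* = 91.4.
With the rebate, buyers effectively pay pb = ps − 4, where ps is the price sellers receive.
On the curves, pb = 120.6 - 0.2q and ps = 62.2 + 0.2q; the wedge ps − pb = 4 gives 62.2 + 0.2q − (120.6 - 0.2q) = 4, so q' = 156.
Then pb = 120.6 − 0.2·156 = 89.4 and ps = 62.2 + 0.2·156 = 93.4.
The subsidy expands output by 156 − 146 = 10 past the efficient level; on those units the gap between marginal cost and willingness to pay runs from 0 up to 4.
DWL = ½ × 4 × 10 = 20.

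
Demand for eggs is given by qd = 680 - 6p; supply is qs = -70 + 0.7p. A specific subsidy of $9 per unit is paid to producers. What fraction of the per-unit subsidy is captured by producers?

Pre-subsidy: 680 - 6p = -70 + 0.7p gives p* = 7500/67, q* = 560/67.
With the subsidy, sellers receive ps = pb + 9 for each unit, where pb is the price buyers pay.
Supply in terms of pb becomes qs = -70 + 0.7(pb + 9) = -63.7 + 0.7pb. Setting this equal to demand: 680 - 6pb = -63.7 + 0.7pb, so pb = 111.
Sellers receive ps = 111 + 9 = 120; q' = 680 − 6·111 = 14.
Buyers' price falls by p* − pb = 7500/67 − 111 = 63/67; sellers' price rises by ps − p* = 120 − 7500/67 = 540/67.
So producers capture (540/67)/9 = 60/67 of each unit of subsidy.

Producer share = 60/67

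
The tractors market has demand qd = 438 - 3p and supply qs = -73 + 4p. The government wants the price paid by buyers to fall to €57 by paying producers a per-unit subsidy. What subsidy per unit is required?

At a buyer price of 57, quantity demanded is 438 − 3·57 = 267.
Sellers supply 267 only when they receive ps with -73 + 4·ps = 267, i.e. ps = 85.
s = ps − pb = 85 − 57 = 28.

Required subsidy s = €28 per unit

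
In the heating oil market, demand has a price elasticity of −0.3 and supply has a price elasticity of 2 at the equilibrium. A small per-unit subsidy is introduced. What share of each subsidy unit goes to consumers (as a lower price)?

For a small subsidy around the equilibrium, the benefit split depends on the relative slopes, which at a point are proportional to the elasticities.
Buyer share = εs/(εs + |εd|) = 2/(2 + 0.3) = 20/23; seller share = |εd|/(εs + |εd|) = 3/23.

Consumer share = 20/23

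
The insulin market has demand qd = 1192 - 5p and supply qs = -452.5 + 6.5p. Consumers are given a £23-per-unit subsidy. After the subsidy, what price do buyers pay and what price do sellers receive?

Buyers pay £130; sellers receive £153

Pre-subsidy: 1192 - 5p = -452.5 + 6.5p gives p* = 143, q* = 477.
With the rebate, buyers effectively pay pb = ps − 23, where ps is the price sellers receive.
Demand in terms of ps becomes qd = 1192 − 5(ps − 23) = 1307 - 5ps. Setting this equal to supply: 1307 - 5ps = -452.5 + 6.5ps, so ps = 153.
Buyers pay pb = 153 − 23 = 130; q' = -452.5 + 6.5·153 = 542.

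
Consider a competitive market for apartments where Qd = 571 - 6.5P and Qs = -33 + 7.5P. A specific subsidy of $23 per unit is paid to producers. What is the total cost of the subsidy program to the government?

Pre-subsidy: 571 - 6.5P = -33 + 7.5P gives P* = 302/7, Q* = 2034/7.
With the subsidy, sellers receive Ps = Pb + 23 for each unit, where Pb is the price buyers pay.
Supply in terms of Pb becomes Qs = -33 + 7.5(Pb + 23) = 139.5 + 7.5Pb. Setting this equal to demand: 571 - 6.5Pb = 139.5 + 7.5Pb, so Pb = 863/28.
Sellers receive Ps = 863/28 + 23 = 1507/28; Q' = 571 − 6.5·(863/28) = 20757/56.
Government outlay = subsidy × quantity = 23 × 20757/56 = 477411/56.

Government cost = 477411/56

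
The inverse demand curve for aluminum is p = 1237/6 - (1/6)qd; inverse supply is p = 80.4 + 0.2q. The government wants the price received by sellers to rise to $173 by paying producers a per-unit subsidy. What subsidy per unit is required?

At a seller price of 173, quantity supplied is -402 + 5·173 = 463.
Buyers absorb 463 only when they pay pb = 1237/6 − (1/6)·463 = 129.
s = ps − pb = 173 − 129 = 44.

Required subsidy s = $44 per unit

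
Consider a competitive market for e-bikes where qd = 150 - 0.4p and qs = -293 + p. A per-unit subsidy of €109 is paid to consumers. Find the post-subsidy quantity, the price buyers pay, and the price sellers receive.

Pre-subsidy: 150 - 0.4p = -293 + p gives p* = 2215/7, q* = 164/7.
With the rebate, buyers effectively pay pb = ps − 109, where ps is the price sellers receive.
Demand in terms of ps becomes qd = 150 − 0.4(ps − 109) = 193.6 - 0.4ps. Setting this equal to supply: 193.6 - 0.4ps = -293 + ps, so ps = 2433/7.
Buyers pay pb = 2433/7 − 109 = 1670/7; q' = -293 + 1·(2433/7) = 382/7.

q' = 382/7; buyers pay 1670/7; sellers receive 2433/7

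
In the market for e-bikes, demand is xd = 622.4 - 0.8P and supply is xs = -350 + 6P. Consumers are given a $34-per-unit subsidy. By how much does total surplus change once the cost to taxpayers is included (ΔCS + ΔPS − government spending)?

Net change in total surplus = -$408

Pre-subsidy: 622.4 - 0.8P = -350 + 6P gives P* = 143, x* = 508.
With the rebate, buyers effectively pay Pb = Ps − 34, where Ps is the price sellers receive.
Demand in terms of Ps becomes xd = 622.4 − 0.8(Ps − 34) = 649.6 - 0.8Ps. Setting this equal to supply: 649.6 - 0.8Ps = -350 + 6Ps, so Ps = 147.
Buyers pay Pb = 147 − 34 = 113; x' = -350 + 6·147 = 532.
ΔCS = ½(508 + 532)(143 − 113) = 15600; ΔPS = ½(508 + 532)(147 − 143) = 2080.
Government spending = 34 × 532 = 18088.
Net change = 15600 + 2080 − 18088 = -408. The loss equals the DWL triangle ½·34·24.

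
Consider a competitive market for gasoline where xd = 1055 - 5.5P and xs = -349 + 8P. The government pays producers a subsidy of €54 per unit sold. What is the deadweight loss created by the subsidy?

Deadweight loss = €4752

Pre-subsidy: 1055 - 5.5P = -349 + 8P gives P* = 104, x* = 483.
With the subsidy, sellers receive Ps = Pb + 54 for each unit, where Pb is the price buyers pay.
Supply in terms of Pb becomes xs = -349 + 8(Pb + 54) = 83 + 8Pb. Setting this equal to demand: 1055 - 5.5Pb = 83 + 8Pb, so Pb = 72.
Sellers receive Ps = 72 + 54 = 126; x' = 1055 − 5.5·72 = 659.
The subsidy expands output by 659 − 483 = 176 past the efficient level; on those units the gap between marginal cost and willingness to pay runs from 0 up to 54.
DWL = ½ × 54 × 176 = 4752.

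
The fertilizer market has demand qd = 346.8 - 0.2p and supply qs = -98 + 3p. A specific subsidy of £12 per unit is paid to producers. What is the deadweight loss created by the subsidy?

Deadweight loss = £13.5

Pre-subsidy: 346.8 - 0.2p = -98 + 3p gives p* = 139, q* = 319.
With the subsidy, sellers receive ps = pb + 12 for each unit, where pb is the price buyers pay.
Supply in terms of pb becomes qs = -98 + 3(pb + 12) = -62 + 3pb. Setting this equal to demand: 346.8 - 0.2pb = -62 + 3pb, so pb = 127.75.
Sellers receive ps = 127.75 + 12 = 139.75; q' = 346.8 − 0.2·127.75 = 321.25.
The subsidy expands output by 321.25 − 319 = 2.25 past the efficient level; on those units the gap between marginal cost and willingness to pay runs from 0 up to 12.
DWL = ½ × 12 × 2.25 = 13.5.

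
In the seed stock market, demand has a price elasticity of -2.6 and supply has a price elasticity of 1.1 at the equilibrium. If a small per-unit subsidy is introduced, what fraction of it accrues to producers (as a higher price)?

Producer share = 26/37

For a small subsidy around the equilibrium, the benefit split depends on the relative slopes, which at a point are proportional to the elasticities.
Buyer share = εs/(εs + |εd|) = 1.1/(1.1 + 2.6) = 11/37; seller share = |εd|/(εs + |εd|) = 26/37.
So producers capture 26/37 of the subsidy.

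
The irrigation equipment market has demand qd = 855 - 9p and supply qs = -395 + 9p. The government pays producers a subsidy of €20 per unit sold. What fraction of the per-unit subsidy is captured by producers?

Pre-subsidy: 855 - 9p = -395 + 9p gives p* = 625/9, q* = 230.
With the subsidy, sellers receive ps = pb + 20 for each unit, where pb is the price buyers pay.
Supply in terms of pb becomes qs = -395 + 9(pb + 20) = -215 + 9pb. Setting this equal to demand: 855 - 9pb = -215 + 9pb, so pb = 535/9.
Sellers receive ps = 535/9 + 20 = 715/9; q' = 855 − 9·(535/9) = 320.
Buyers' price falls by p* − pb = 625/9 − 535/9 = 10; sellers' price rises by ps − p* = 715/9 − 625/9 = 10.
So producers capture 10/20 = 0.5 of each unit of subsidy.

Producer share = 0.5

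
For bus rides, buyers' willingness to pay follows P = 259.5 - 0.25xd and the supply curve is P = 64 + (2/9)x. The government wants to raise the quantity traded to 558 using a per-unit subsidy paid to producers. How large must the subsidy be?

At x = 558, from the demand curve buyers pay Pb = 259.5 − 0.25·558 = 120; from the supply curve sellers need Ps = 64 + (2/9)·558 = 188.
The subsidy must fill the gap: s = Ps − Pb = 188 − 120 = 68.

Required subsidy s = 68 per unit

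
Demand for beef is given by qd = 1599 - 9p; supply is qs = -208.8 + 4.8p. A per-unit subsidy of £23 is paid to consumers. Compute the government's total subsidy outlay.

Pre-subsidy: 1599 - 9p = -208.8 + 4.8p gives p* = 131, q* = 420.
With the rebate, buyers effectively pay pb = ps − 23, where ps is the price sellers receive.
Demand in terms of ps becomes qd = 1599 − 9(ps − 23) = 1806 - 9ps. Setting this equal to supply: 1806 - 9ps = -208.8 + 4.8ps, so ps = 146.
Buyers pay pb = 146 − 23 = 123; q' = -208.8 + 4.8·146 = 492.
Government outlay = subsidy × quantity = 23 × 492 = 11316.

Government cost = £11316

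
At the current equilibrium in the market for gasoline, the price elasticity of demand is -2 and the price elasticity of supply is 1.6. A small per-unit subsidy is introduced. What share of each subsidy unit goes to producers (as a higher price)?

For a small subsidy around the equilibrium, the benefit split depends on the relative slopes, which at a point are proportional to the elasticities.
Buyer share = εs/(εs + |εd|) = 1.6/(1.6 + 2) = 4/9; seller share = |εd|/(εs + |εd|) = 5/9.
So producers capture 5/9 of the subsidy.

Producer share = 5/9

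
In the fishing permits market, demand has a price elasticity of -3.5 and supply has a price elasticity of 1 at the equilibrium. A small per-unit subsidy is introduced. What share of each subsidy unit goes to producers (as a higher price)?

Producer share = 7/9

For a small subsidy around the equilibrium, the benefit split depends on the relative slopes, which at a point are proportional to the elasticities.
Buyer share = εs/(εs + |εd|) = 1/(1 + 3.5) = 2/9; seller share = |εd|/(εs + |εd|) = 7/9.
So producers capture 7/9 of the subsidy.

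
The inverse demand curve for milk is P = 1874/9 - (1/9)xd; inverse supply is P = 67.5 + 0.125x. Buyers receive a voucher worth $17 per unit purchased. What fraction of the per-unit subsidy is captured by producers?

Producer share = 9/17

Pre-subsidy: 1874/9 - (1/9)x = 67.5 + 0.125x gives x* = 596 and P* = 142.
With the rebate, buyers effectively pay Pb = Ps − 17, where Ps is the price sellers receive.
On the curves, Pb = 1874/9 - (1/9)x and Ps = 67.5 + 0.125x; the wedge Ps − Pb = 17 gives 67.5 + 0.125x − (1874/9 - (1/9)x) = 17, so x' = 668.
Then Pb = 1874/9 − (1/9)·668 = 134 and Ps = 67.5 + 0.125·668 = 151.
Buyers' price falls by P* − Pb = 142 − 134 = 8; sellers' price rises by Ps − P* = 151 − 142 = 9.
So producers capture 9/17 = 9/17 of each unit of subsidy.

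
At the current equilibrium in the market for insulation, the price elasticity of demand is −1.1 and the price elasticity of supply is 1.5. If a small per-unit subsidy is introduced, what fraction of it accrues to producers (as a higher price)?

For a small subsidy around the equilibrium, the benefit split depends on the relative slopes, which at a point are proportional to the elasticities.
Buyer share = εs/(εs + |εd|) = 1.5/(1.5 + 1.1) = 15/26; seller share = |εd|/(εs + |εd|) = 11/26.
So producers capture 11/26 of the subsidy.

Producer share = 11/26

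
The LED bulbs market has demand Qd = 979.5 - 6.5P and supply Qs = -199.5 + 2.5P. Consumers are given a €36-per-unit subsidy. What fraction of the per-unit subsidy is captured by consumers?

Pre-subsidy: 979.5 - 6.5P = -199.5 + 2.5P gives P* = 131, Q* = 128.
With the rebate, buyers effectively pay Pb = Ps − 36, where Ps is the price sellers receive.
Demand in terms of Ps becomes Qd = 979.5 − 6.5(Ps − 36) = 1213.5 - 6.5Ps. Setting this equal to supply: 1213.5 - 6.5Ps = -199.5 + 2.5Ps, so Ps = 157.
Buyers pay Pb = 157 − 36 = 121; Q' = -199.5 + 2.5·157 = 193.
Buyers' price falls by P* − Pb = 131 − 121 = 10; sellers' price rises by Ps − P* = 157 − 131 = 26.
So consumers capture 10/36 = 5/18 of each unit of subsidy.

Consumer share = 5/18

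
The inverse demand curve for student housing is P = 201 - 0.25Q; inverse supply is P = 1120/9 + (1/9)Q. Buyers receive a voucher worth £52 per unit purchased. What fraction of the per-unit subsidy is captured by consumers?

Pre-subsidy: 201 - 0.25Q = 1120/9 + (1/9)Q gives Q* = 212 and P* = 148.
With the rebate, buyers effectively pay Pb = Ps − 52, where Ps is the price sellers receive.
On the curves, Pb = 201 - 0.25Q and Ps = 1120/9 + (1/9)Q; the wedge Ps − Pb = 52 gives 1120/9 + (1/9)Q − (201 - 0.25Q) = 52, so Q' = 356.
Then Pb = 201 − 0.25·356 = 112 and Ps = 1120/9 + (1/9)·356 = 164.
Buyers' price falls by P* − Pb = 148 − 112 = 36; sellers' price rises by Ps − P* = 164 − 148 = 16.
So consumers capture 36/52 = 9/13 of each unit of subsidy.

Consumer share = 9/13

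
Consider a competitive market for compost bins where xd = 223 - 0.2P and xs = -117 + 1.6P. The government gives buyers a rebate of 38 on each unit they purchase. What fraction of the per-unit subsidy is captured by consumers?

Pre-subsidy: 223 - 0.2P = -117 + 1.6P gives P* = 1700/9, x* = 1667/9.
With the rebate, buyers effectively pay Pb = Ps − 38, where Ps is the price sellers receive.
Demand in terms of Ps becomes xd = 223 − 0.2(Ps − 38) = 230.6 - 0.2Ps. Setting this equal to supply: 230.6 - 0.2Ps = -117 + 1.6Ps, so Ps = 1738/9.
Buyers pay Pb = 1738/9 − 38 = 1396/9; x' = -117 + 1.6·(1738/9) = 8639/45.
Buyers' price falls by P* − Pb = 1700/9 − 1396/9 = 304/9; sellers' price rises by Ps − P* = 1738/9 − 1700/9 = 38/9.
So consumers capture (304/9)/38 = 8/9 of each unit of subsidy.

Consumer share = 8/9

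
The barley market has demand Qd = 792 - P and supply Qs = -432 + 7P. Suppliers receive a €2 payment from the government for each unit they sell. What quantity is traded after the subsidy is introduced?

Q' = 640.75

Pre-subsidy: 792 - P = -432 + 7P gives P* = 153, Q* = 639.
With the subsidy, sellers receive Ps = Pb + 2 for each unit, where Pb is the price buyers pay.
Supply in terms of Pb becomes Qs = -432 + 7(Pb + 2) = -418 + 7Pb. Setting this equal to demand: 792 - Pb = -418 + 7Pb, so Pb = 151.25.
Sellers receive Ps = 151.25 + 2 = 153.25; Q' = 792 − 1·151.25 = 640.75.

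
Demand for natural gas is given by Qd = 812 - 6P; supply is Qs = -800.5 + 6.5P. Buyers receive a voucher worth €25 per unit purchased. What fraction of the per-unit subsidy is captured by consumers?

Pre-subsidy: 812 - 6P = -800.5 + 6.5P gives P* = 129, Q* = 38.
With the rebate, buyers effectively pay Pb = Ps − 25, where Ps is the price sellers receive.
Demand in terms of Ps becomes Qd = 812 − 6(Ps − 25) = 962 - 6Ps. Setting this equal to supply: 962 - 6Ps = -800.5 + 6.5Ps, so Ps = 141.
Buyers pay Pb = 141 − 25 = 116; Q' = -800.5 + 6.5·141 = 116.
Buyers' price falls by P* − Pb = 129 − 116 = 13; sellers' price rises by Ps − P* = 141 − 129 = 12.
So consumers capture 13/25 = 0.52 of each unit of subsidy.

Consumer share = 0.52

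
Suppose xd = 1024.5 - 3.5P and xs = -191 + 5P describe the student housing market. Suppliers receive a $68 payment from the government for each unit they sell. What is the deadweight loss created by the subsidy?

Deadweight loss = $4760

Pre-subsidy: 1024.5 - 3.5P = -191 + 5P gives P* = 143, x* = 524.
With the subsidy, sellers receive Ps = Pb + 68 for each unit, where Pb is the price buyers pay.
Supply in terms of Pb becomes xs = -191 + 5(Pb + 68) = 149 + 5Pb. Setting this equal to demand: 1024.5 - 3.5Pb = 149 + 5Pb, so Pb = 103.
Sellers receive Ps = 103 + 68 = 171; x' = 1024.5 − 3.5·103 = 664.
The subsidy expands output by 664 − 524 = 140 past the efficient level; on those units the gap between marginal cost and willingness to pay runs from 0 up to 68.
DWL = ½ × 68 × 140 = 4760.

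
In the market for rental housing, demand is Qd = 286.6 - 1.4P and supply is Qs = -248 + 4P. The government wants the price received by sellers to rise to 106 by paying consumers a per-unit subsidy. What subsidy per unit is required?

Required subsidy s = 27 per unit

At a seller price of 106, quantity supplied is -248 + 4·106 = 176.
Buyers absorb 176 only when they pay Pb with 286.6 − 1.4·Pb = 176, i.e. Pb = 79.
s = Ps − Pb = 106 − 79 = 27.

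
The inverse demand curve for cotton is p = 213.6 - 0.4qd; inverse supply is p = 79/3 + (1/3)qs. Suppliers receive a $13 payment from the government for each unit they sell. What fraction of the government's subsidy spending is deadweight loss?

Pre-subsidy: 213.6 - 0.4q = 79/3 + (1/3)q gives q* = 2809/11 and p* = 1226/11.
With the subsidy, sellers receive ps = pb + 13 for each unit, where pb is the price buyers pay.
On the curves, pb = 213.6 - 0.4q and ps = 79/3 + (1/3)q; the wedge ps − pb = 13 gives 79/3 + (1/3)q − (213.6 - 0.4q) = 13, so q' = 3004/11.
Then pb = 213.6 − 0.4·(3004/11) = 1148/11 and ps = 79/3 + (1/3)·(3004/11) = 1291/11.
ΔCS = ½(2809/11 + 3004/11)(1226/11 − 1148/11) = 226707/121; ΔPS = ½(2809/11 + 3004/11)(1291/11 − 1226/11) = 377845/242.
Government spending = 13 × 3004/11 = 39052/11.
DWL = ½ × 13 × (3004/11 − 2809/11) = 2535/22; fraction = (2535/22) / (39052/11) = 195/6008.

DWL / government spending = 195/6008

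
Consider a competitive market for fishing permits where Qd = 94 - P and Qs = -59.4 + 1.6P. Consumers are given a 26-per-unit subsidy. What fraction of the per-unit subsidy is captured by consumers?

Consumer share = 8/13

Pre-subsidy: 94 - P = -59.4 + 1.6P gives P* = 59, Q* = 35.
With the rebate, buyers effectively pay Pb = Ps − 26, where Ps is the price sellers receive.
Demand in terms of Ps becomes Qd = 94 − 1(Ps − 26) = 120 - Ps. Setting this equal to supply: 120 - Ps = -59.4 + 1.6Ps, so Ps = 69.
Buyers pay Pb = 69 − 26 = 43; Q' = -59.4 + 1.6·69 = 51.
Buyers' price falls by P* − Pb = 59 − 43 = 16; sellers' price rises by Ps − P* = 69 − 59 = 10.
So consumers capture 16/26 = 8/13 of each unit of subsidy.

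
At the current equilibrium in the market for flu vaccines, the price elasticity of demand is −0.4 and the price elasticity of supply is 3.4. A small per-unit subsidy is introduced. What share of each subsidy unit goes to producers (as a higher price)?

Producer share = 2/19

For a small subsidy around the equilibrium, the benefit split depends on the relative slopes, which at a point are proportional to the elasticities.
Buyer share = εs/(εs + |εd|) = 3.4/(3.4 + 0.4) = 17/19; seller share = |εd|/(εs + |εd|) = 2/19.
So producers capture 2/19 of the subsidy.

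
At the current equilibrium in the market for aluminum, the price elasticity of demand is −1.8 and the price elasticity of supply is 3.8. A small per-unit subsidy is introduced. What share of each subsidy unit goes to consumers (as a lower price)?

For a small subsidy around the equilibrium, the benefit split depends on the relative slopes, which at a point are proportional to the elasticities.
Buyer share = εs/(εs + |εd|) = 3.8/(3.8 + 1.8) = 19/28; seller share = |εd|/(εs + |εd|) = 9/28.

Consumer share = 19/28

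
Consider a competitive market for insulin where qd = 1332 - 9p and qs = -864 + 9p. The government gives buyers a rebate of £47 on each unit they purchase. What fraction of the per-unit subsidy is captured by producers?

Producer share = 0.5

Pre-subsidy: 1332 - 9p = -864 + 9p gives p* = 122, q* = 234.
With the rebate, buyers effectively pay pb = ps − 47, where ps is the price sellers receive.
Demand in terms of ps becomes qd = 1332 − 9(ps − 47) = 1755 - 9ps. Setting this equal to supply: 1755 - 9ps = -864 + 9ps, so ps = 145.5.
Buyers pay pb = 145.5 − 47 = 98.5; q' = -864 + 9·145.5 = 445.5.
Buyers' price falls by p* − pb = 122 − 98.5 = 23.5; sellers' price rises by ps − p* = 145.5 − 122 = 23.5.
So producers capture 23.5/47 = 0.5 of each unit of subsidy.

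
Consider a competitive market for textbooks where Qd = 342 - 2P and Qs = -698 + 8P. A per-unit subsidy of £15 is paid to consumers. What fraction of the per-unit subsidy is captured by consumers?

Consumer share = 0.8

Pre-subsidy: 342 - 2P = -698 + 8P gives P* = 104, Q* = 134.
With the rebate, buyers effectively pay Pb = Ps − 15, where Ps is the price sellers receive.
Demand in terms of Ps becomes Qd = 342 − 2(Ps − 15) = 372 - 2Ps. Setting this equal to supply: 372 - 2Ps = -698 + 8Ps, so Ps = 107.
Buyers pay Pb = 107 − 15 = 92; Q' = -698 + 8·107 = 158.
Buyers' price falls by P* − Pb = 104 − 92 = 12; sellers' price rises by Ps − P* = 107 − 104 = 3.
So consumers capture 12/15 = 0.8 of each unit of subsidy.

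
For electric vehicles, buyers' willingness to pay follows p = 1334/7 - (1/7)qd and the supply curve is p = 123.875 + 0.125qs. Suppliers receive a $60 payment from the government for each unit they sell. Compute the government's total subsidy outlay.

Government cost = $28380

Pre-subsidy: 1334/7 - (1/7)q = 123.875 + 0.125q gives q* = 249 and p* = 155.
With the subsidy, sellers receive ps = pb + 60 for each unit, where pb is the price buyers pay.
On the curves, pb = 1334/7 - (1/7)q and ps = 123.875 + 0.125q; the wedge ps − pb = 60 gives 123.875 + 0.125q − (1334/7 - (1/7)q) = 60, so q' = 473.
Then pb = 1334/7 − (1/7)·473 = 123 and ps = 123.875 + 0.125·473 = 183.
Government outlay = subsidy × quantity = 60 × 473 = 28380.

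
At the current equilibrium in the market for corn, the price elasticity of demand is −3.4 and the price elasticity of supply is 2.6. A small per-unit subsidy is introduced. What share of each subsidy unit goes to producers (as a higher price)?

For a small subsidy around the equilibrium, the benefit split depends on the relative slopes, which at a point are proportional to the elasticities.
Buyer share = εs/(εs + |εd|) = 2.6/(2.6 + 3.4) = 13/30; seller share = |εd|/(εs + |εd|) = 17/30.
So producers capture 17/30 of the subsidy.

Producer share = 17/30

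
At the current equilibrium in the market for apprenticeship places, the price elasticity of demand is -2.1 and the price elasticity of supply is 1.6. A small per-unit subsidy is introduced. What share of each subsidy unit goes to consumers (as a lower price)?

For a small subsidy around the equilibrium, the benefit split depends on the relative slopes, which at a point are proportional to the elasticities.
Buyer share = εs/(εs + |εd|) = 1.6/(1.6 + 2.1) = 16/37; seller share = |εd|/(εs + |εd|) = 21/37.

Consumer share = 16/37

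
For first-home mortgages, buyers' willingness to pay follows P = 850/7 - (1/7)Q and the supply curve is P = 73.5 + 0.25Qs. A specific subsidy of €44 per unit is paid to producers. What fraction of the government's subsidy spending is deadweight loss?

DWL / government spending = 28/117

Pre-subsidy: 850/7 - (1/7)Q = 73.5 + 0.25Q gives Q* = 122 and P* = 104.
With the subsidy, sellers receive Ps = Pb + 44 for each unit, where Pb is the price buyers pay.
On the curves, Pb = 850/7 - (1/7)Q and Ps = 73.5 + 0.25Q; the wedge Ps − Pb = 44 gives 73.5 + 0.25Q − (850/7 - (1/7)Q) = 44, so Q' = 234.
Then Pb = 850/7 − (1/7)·234 = 88 and Ps = 73.5 + 0.25·234 = 132.
ΔCS = ½(122 + 234)(104 − 88) = 2848; ΔPS = ½(122 + 234)(132 − 104) = 4984.
Government spending = 44 × 234 = 10296.
DWL = ½ × 44 × (234 − 122) = 2464; fraction = 2464 / 10296 = 28/117.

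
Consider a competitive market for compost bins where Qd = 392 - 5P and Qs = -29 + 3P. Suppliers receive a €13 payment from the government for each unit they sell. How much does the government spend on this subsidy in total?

Pre-subsidy: 392 - 5P = -29 + 3P gives P* = 52.625, Q* = 128.875.
With the subsidy, sellers receive Ps = Pb + 13 for each unit, where Pb is the price buyers pay.
Supply in terms of Pb becomes Qs = -29 + 3(Pb + 13) = 10 + 3Pb. Setting this equal to demand: 392 - 5Pb = 10 + 3Pb, so Pb = 47.75.
Sellers receive Ps = 47.75 + 13 = 60.75; Q' = 392 − 5·47.75 = 153.25.
Government outlay = subsidy × quantity = 13 × 153.25 = 1992.25.

Government cost = €1992.25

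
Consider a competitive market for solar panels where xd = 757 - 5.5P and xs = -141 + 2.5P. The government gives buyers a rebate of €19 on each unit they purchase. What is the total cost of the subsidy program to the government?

Government cost = €3273.34375

Pre-subsidy: 757 - 5.5P = -141 + 2.5P gives P* = 112.25, x* = 139.625.
With the rebate, buyers effectively pay Pb = Ps − 19, where Ps is the price sellers receive.
Demand in terms of Ps becomes xd = 757 − 5.5(Ps − 19) = 861.5 - 5.5Ps. Setting this equal to supply: 861.5 - 5.5Ps = -141 + 2.5Ps, so Ps = 125.3125.
Buyers pay Pb = 125.3125 − 19 = 106.3125; x' = -141 + 2.5·125.3125 = 172.28125.
Government outlay = subsidy × quantity = 19 × 172.28125 = 3273.34375.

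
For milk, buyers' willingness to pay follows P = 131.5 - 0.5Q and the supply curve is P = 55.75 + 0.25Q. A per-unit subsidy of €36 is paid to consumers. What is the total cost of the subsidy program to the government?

Pre-subsidy: 131.5 - 0.5Q = 55.75 + 0.25Q gives Q* = 101 and P* = 81.
With the rebate, buyers effectively pay Pb = Ps − 36, where Ps is the price sellers receive.
On the curves, Pb = 131.5 - 0.5Q and Ps = 55.75 + 0.25Q; the wedge Ps − Pb = 36 gives 55.75 + 0.25Q − (131.5 - 0.5Q) = 36, so Q' = 149.
Then Pb = 131.5 − 0.5·149 = 57 and Ps = 55.75 + 0.25·149 = 93.
Government outlay = subsidy × quantity = 36 × 149 = 5364.

Government cost = €5364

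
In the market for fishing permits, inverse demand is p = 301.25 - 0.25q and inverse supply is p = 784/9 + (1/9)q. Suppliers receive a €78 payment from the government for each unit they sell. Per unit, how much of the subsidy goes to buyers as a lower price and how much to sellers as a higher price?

Pre-subsidy: 301.25 - 0.25q = 784/9 + (1/9)q gives q* = 593 and p* = 153.
With the subsidy, sellers receive ps = pb + 78 for each unit, where pb is the price buyers pay.
On the curves, pb = 301.25 - 0.25q and ps = 784/9 + (1/9)q; the wedge ps − pb = 78 gives 784/9 + (1/9)q − (301.25 - 0.25q) = 78, so q' = 809.
Then pb = 301.25 − 0.25·809 = 99 and ps = 784/9 + (1/9)·809 = 177.
Buyers' price falls by p* − pb = 153 − 99 = 54; sellers' price rises by ps − p* = 177 − 153 = 24.

Buyers gain €54 per unit; sellers gain €24 per unit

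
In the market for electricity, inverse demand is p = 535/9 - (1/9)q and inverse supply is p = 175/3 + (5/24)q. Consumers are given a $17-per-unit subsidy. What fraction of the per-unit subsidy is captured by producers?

Pre-subsidy: 535/9 - (1/9)q = 175/3 + (5/24)q gives q* = 80/23 and p* = 4075/69.
With the rebate, buyers effectively pay pb = ps − 17, where ps is the price sellers receive.
On the curves, pb = 535/9 - (1/9)q and ps = 175/3 + (5/24)q; the wedge ps − pb = 17 gives 175/3 + (5/24)q − (535/9 - (1/9)q) = 17, so q' = 1304/23.
Then pb = 535/9 − (1/9)·(1304/23) = 3667/69 and ps = 175/3 + (5/24)·(1304/23) = 4840/69.
Buyers' price falls by p* − pb = 4075/69 − 3667/69 = 136/23; sellers' price rises by ps − p* = 4840/69 − 4075/69 = 255/23.
So producers capture (255/23)/17 = 15/23 of each unit of subsidy.

Producer share = 15/23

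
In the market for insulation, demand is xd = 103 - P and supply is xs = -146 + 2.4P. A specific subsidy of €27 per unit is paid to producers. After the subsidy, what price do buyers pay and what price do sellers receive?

Pre-subsidy: 103 - P = -146 + 2.4P gives P* = 1245/17, x* = 506/17.
With the subsidy, sellers receive Ps = Pb + 27 for each unit, where Pb is the price buyers pay.
Supply in terms of Pb becomes xs = -146 + 2.4(Pb + 27) = -81.2 + 2.4Pb. Setting this equal to demand: 103 - Pb = -81.2 + 2.4Pb, so Pb = 921/17.
Sellers receive Ps = 921/17 + 27 = 1380/17; x' = 103 − 1·(921/17) = 830/17.

Buyers pay 921/17; sellers receive 1380/17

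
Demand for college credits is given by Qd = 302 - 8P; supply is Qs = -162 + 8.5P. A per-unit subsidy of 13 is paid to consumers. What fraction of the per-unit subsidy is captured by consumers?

Consumer share = 17/33

Pre-subsidy: 302 - 8P = -162 + 8.5P gives P* = 928/33, Q* = 2542/33.
With the rebate, buyers effectively pay Pb = Ps − 13, where Ps is the price sellers receive.
Demand in terms of Ps becomes Qd = 302 − 8(Ps − 13) = 406 - 8Ps. Setting this equal to supply: 406 - 8Ps = -162 + 8.5Ps, so Ps = 1136/33.
Buyers pay Pb = 1136/33 − 13 = 707/33; Q' = -162 + 8.5·(1136/33) = 4310/33.
Buyers' price falls by P* − Pb = 928/33 − 707/33 = 221/33; sellers' price rises by Ps − P* = 1136/33 − 928/33 = 208/33.
So consumers capture (221/33)/13 = 17/33 of each unit of subsidy.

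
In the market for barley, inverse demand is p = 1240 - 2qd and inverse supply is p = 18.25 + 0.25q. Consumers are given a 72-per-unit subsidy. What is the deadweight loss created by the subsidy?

Deadweight loss = 1152

Pre-subsidy: 1240 - 2q = 18.25 + 0.25q gives q* = 543 and p* = 154.
With the rebate, buyers effectively pay pb = ps − 72, where ps is the price sellers receive.
On the curves, pb = 1240 - 2q and ps = 18.25 + 0.25q; the wedge ps − pb = 72 gives 18.25 + 0.25q − (1240 - 2q) = 72, so q' = 575.
Then pb = 1240 − 2·575 = 90 and ps = 18.25 + 0.25·575 = 162.
The subsidy expands output by 575 − 543 = 32 past the efficient level; on those units the gap between marginal cost and willingness to pay runs from 0 up to 72.
DWL = ½ × 72 × 32 = 1152.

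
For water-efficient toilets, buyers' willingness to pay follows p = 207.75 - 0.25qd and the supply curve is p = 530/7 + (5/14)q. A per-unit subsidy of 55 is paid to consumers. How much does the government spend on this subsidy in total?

Pre-subsidy: 207.75 - 0.25q = 530/7 + (5/14)q gives q* = 3697/17 and p* = 5215/34.
With the rebate, buyers effectively pay pb = ps − 55, where ps is the price sellers receive.
On the curves, pb = 207.75 - 0.25q and ps = 530/7 + (5/14)q; the wedge ps − pb = 55 gives 530/7 + (5/14)q − (207.75 - 0.25q) = 55, so q' = 5237/17.
Then pb = 207.75 − 0.25·(5237/17) = 4445/34 and ps = 530/7 + (5/14)·(5237/17) = 6315/34.
Government outlay = subsidy × quantity = 55 × 5237/17 = 288035/17.

Government cost = 288035/17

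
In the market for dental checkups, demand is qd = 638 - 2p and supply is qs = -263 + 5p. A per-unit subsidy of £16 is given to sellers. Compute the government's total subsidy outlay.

Government cost = 45184/7

Pre-subsidy: 638 - 2p = -263 + 5p gives p* = 901/7, q* = 2664/7.
With the subsidy, sellers receive ps = pb + 16 for each unit, where pb is the price buyers pay.
Supply in terms of pb becomes qs = -263 + 5(pb + 16) = -183 + 5pb. Setting this equal to demand: 638 - 2pb = -183 + 5pb, so pb = 821/7.
Sellers receive ps = 821/7 + 16 = 933/7; q' = 638 − 2·(821/7) = 2824/7.
Government outlay = subsidy × quantity = 16 × 2824/7 = 45184/7.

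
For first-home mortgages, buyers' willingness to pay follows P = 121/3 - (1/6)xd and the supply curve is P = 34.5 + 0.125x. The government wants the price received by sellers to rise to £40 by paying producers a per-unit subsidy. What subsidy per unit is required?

Required subsidy s = £7 per unit

At a seller price of 40, quantity supplied is -276 + 8·40 = 44.
Buyers absorb 44 only when they pay Pb = 121/3 − (1/6)·44 = 33.
s = Ps − Pb = 40 − 33 = 7.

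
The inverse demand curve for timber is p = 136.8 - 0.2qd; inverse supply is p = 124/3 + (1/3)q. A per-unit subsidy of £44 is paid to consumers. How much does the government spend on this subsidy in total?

Pre-subsidy: 136.8 - 0.2q = 124/3 + (1/3)q gives q* = 179 and p* = 101.
With the rebate, buyers effectively pay pb = ps − 44, where ps is the price sellers receive.
On the curves, pb = 136.8 - 0.2q and ps = 124/3 + (1/3)q; the wedge ps − pb = 44 gives 124/3 + (1/3)q − (136.8 - 0.2q) = 44, so q' = 261.5.
Then pb = 136.8 − 0.2·261.5 = 84.5 and ps = 124/3 + (1/3)·261.5 = 128.5.
Government outlay = subsidy × quantity = 44 × 261.5 = 11506.

Government cost = £11506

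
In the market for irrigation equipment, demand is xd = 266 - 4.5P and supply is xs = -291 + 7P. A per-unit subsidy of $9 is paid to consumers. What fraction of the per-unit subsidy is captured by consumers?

Consumer share = 14/23

Pre-subsidy: 266 - 4.5P = -291 + 7P gives P* = 1114/23, x* = 1105/23.
With the rebate, buyers effectively pay Pb = Ps − 9, where Ps is the price sellers receive.
Demand in terms of Ps becomes xd = 266 − 4.5(Ps − 9) = 306.5 - 4.5Ps. Setting this equal to supply: 306.5 - 4.5Ps = -291 + 7Ps, so Ps = 1195/23.
Buyers pay Pb = 1195/23 − 9 = 988/23; x' = -291 + 7·(1195/23) = 1672/23.
Buyers' price falls by P* − Pb = 1114/23 − 988/23 = 126/23; sellers' price rises by Ps − P* = 1195/23 − 1114/23 = 81/23.
So consumers capture (126/23)/9 = 14/23 of each unit of subsidy.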